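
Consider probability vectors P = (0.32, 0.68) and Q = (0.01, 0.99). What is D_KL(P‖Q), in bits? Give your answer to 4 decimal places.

D(P‖Q) = Σ p·log₂(p/q).
  0.32·log₂(0.32/0.01) = 1.60000
  0.68·log₂(0.68/0.99) = -0.36849
D(P‖Q) = 1.2315 bits.

1.2315 bits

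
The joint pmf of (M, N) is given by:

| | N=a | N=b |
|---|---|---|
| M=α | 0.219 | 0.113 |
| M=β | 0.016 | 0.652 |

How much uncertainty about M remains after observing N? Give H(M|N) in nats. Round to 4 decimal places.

Chain rule: H(M|N) = H(M,N) − H(N).
Marginals: p(M) = (0.3320, 0.6680), p(N) = (0.2350, 0.7650).
H(M,N) = 0.9240 nats; H(N) = 0.5452 nats.
H(M|N) = 0.9240 − 0.5452 = 0.3788 nats.

0.3788 nats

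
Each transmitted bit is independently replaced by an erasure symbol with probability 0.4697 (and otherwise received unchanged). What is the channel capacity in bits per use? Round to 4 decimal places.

0.5303 bits

Binary erasure channel: capacity C = 1 − ε.
C = 1 − 0.4697 = 0.5303 bits per channel use.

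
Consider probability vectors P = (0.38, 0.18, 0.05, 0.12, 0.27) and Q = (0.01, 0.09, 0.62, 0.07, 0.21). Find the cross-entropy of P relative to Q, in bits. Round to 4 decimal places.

4.2528 bits

H(P,Q) = −Σ p·log₂ q.
  −0.38·log₂(0.01) = 2.52467
  −0.18·log₂(0.09) = 0.62531
  −0.05·log₂(0.62) = 0.03448
  −0.12·log₂(0.07) = 0.46038
  −0.27·log₂(0.21) = 0.60792
H(P,Q) = 4.2528 bits.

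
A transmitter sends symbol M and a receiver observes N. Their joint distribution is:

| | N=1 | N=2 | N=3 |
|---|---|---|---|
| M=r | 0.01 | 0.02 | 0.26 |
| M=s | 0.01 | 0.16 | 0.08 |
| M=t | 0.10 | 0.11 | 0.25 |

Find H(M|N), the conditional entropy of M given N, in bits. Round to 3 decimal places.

Marginals: p(M) = (0.2900, 0.2500, 0.4600), p(N) = (0.1200, 0.2900, 0.5900).
H(M|N) = Σ p(N) · H(M|N=·).
  N=1: p=0.1200, H(M|N=1) = 0.8167
  N=2: p=0.2900, H(M|N=2) = 1.2699
  N=3: p=0.5900, H(M|N=3) = 1.4367
Weighted sum = 1.314 bits.

1.314 bits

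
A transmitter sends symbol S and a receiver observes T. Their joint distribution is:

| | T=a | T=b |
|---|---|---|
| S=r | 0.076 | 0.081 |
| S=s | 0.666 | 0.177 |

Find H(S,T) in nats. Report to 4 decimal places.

0.9766 nats

H(S,T) = −Σ p(x,y)·ln p(x,y) over all 4 cells.
  cell (r,a): −0.076·ln0.076 = 0.19585
  cell (r,b): −0.081·ln0.081 = 0.20358
  cell (s,a): −0.666·ln0.666 = 0.27071
  cell (s,b): −0.177·ln0.177 = 0.30649
Sum = 0.9766 nats.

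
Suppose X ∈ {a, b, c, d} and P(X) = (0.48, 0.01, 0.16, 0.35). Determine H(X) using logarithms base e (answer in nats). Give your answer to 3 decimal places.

1.059 nats

H(X) = −Σ p·ln p.
  −(0.48)·ln(0.48) = 0.3523
  −(0.01)·ln(0.01) = 0.0461
  −(0.16)·ln(0.16) = 0.2932
  −(0.35)·ln(0.35) = 0.3674
Sum: 0.3523 + 0.0461 + 0.2932 + 0.3674 = 1.059 nats.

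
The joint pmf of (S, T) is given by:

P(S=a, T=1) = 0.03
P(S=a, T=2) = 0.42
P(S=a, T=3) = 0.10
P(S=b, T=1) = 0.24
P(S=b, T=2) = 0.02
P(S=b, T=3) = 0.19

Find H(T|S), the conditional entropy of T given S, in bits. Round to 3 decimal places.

Marginals: p(S) = (0.5500, 0.4500), p(T) = (0.2700, 0.4400, 0.2900).
H(T|S) = Σ p(S) · H(T|S=·).
  S=a: p=0.5500, H(T|S=a) = 0.9732
  S=b: p=0.4500, H(T|S=b) = 1.2085
Weighted sum = 1.079 bits.

1.079 bits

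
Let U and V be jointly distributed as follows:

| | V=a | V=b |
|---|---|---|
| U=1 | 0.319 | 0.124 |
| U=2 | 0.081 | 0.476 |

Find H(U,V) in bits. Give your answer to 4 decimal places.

H(U,V) = −Σ p(x,y)·log₂ p(x,y) over all 4 cells.
  cell (1,a): −0.319·log₂0.319 = 0.52583
  cell (1,b): −0.124·log₂0.124 = 0.37344
  cell (2,a): −0.081·log₂0.081 = 0.29370
  cell (2,b): −0.476·log₂0.476 = 0.50978
Sum = 1.7027 bits.

1.7027 bits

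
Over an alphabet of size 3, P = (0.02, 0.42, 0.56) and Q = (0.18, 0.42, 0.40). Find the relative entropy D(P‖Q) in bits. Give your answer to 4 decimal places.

0.2084 bits

D(P‖Q) = Σ p·log₂(p/q).
  0.02·log₂(0.02/0.18) = -0.06340
  0.42·log₂(0.42/0.42) = 0.00000
  0.56·log₂(0.56/0.40) = 0.27184
D(P‖Q) = 0.2084 bits.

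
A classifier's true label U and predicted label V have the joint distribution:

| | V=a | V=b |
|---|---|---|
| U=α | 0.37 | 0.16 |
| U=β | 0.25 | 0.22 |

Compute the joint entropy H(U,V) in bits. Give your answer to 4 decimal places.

1.9343 bits

H(U,V) = −Σ p(x,y)·log₂ p(x,y) over all 4 cells.
  cell (α,a): −0.37·log₂0.37 = 0.53073
  cell (α,b): −0.16·log₂0.16 = 0.42302
  cell (β,a): −0.25·log₂0.25 = 0.50000
  cell (β,b): −0.22·log₂0.22 = 0.48057
Sum = 1.9343 bits.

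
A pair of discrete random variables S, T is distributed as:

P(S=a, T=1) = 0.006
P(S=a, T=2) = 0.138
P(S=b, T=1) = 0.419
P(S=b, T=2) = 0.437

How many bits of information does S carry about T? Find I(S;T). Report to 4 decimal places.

0.0920 bits

Marginals: p(S) = (0.1440, 0.8560), p(T) = (0.4250, 0.5750).
I(S;T) = H(S) + H(T) − H(S,T).
H(S) = 0.5946, H(T) = 0.9837, H(S,T) = 1.4863.
I(S;T) = 0.5946 + 0.9837 − 1.4863 = 0.0920 bits.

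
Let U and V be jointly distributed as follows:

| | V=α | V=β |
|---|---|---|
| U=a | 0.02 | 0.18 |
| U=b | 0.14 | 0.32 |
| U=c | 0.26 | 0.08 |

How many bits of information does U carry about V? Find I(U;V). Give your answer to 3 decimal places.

Marginals: p(U) = (0.2000, 0.4600, 0.3400), p(V) = (0.4200, 0.5800).
I(U;V) = Σ p(x,y)·log₂[p(x,y)/(p(x)p(y))].
  (a,α): 0.02·log₂(0.2381) = -0.0414
  (a,β): 0.18·log₂(1.5517) = 0.1141
  (b,α): 0.14·log₂(0.7246) = -0.0651
  (b,β): 0.32·log₂(1.1994) = 0.0839
  (c,α): 0.26·log₂(1.8207) = 0.2248
  (c,β): 0.08·log₂(0.4057) = -0.1041
Sum = 0.212 bits.

0.212 bits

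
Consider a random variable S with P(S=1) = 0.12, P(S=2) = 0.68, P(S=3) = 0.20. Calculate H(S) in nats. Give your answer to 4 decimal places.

H(S) = −Σ p·ln p.
  −(0.12)·ln(0.12) = 0.25443
  −(0.68)·ln(0.68) = 0.26225
  −(0.20)·ln(0.20) = 0.32189
Sum: 0.25443 + 0.26225 + 0.32189 = 0.8386 nats.

0.8386 nats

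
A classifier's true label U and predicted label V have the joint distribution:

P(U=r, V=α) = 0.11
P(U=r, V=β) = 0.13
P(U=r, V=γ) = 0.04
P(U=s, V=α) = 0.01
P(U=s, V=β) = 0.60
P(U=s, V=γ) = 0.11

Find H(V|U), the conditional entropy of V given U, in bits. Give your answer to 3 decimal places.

0.922 bits

Chain rule: H(V|U) = H(U,V) − H(U).
Marginals: p(U) = (0.2800, 0.7200), p(V) = (0.1200, 0.7300, 0.1500).
H(U,V) = 1.7776 bits; H(U) = 0.8555 bits.
H(V|U) = 1.7776 − 0.8555 = 0.922 bits.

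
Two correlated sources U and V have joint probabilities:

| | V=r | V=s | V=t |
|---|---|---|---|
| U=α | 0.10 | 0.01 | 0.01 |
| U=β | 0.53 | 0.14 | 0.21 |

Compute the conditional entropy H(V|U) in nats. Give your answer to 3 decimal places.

Marginals: p(U) = (0.1200, 0.8800), p(V) = (0.6300, 0.1500, 0.2200).
H(V|U) = Σ p(U) · H(V|U=·).
  U=α: p=0.1200, H(V|U=α) = 0.5661
  U=β: p=0.8800, H(V|U=β) = 0.9398
Weighted sum = 0.895 nats.

0.895 nats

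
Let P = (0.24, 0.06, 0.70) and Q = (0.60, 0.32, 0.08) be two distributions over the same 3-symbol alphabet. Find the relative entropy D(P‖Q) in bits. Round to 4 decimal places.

D(P‖Q) = Σ p·log₂(p/q).
  0.24·log₂(0.24/0.60) = -0.31726
  0.06·log₂(0.06/0.32) = -0.14490
  0.70·log₂(0.70/0.08) = 2.19050
D(P‖Q) = 1.7283 bits.

1.7283 bits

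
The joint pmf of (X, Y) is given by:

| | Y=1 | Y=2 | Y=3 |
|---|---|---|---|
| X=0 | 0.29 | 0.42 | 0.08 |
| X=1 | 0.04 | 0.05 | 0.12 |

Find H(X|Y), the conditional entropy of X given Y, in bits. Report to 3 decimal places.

0.600 bits

Marginals: p(X) = (0.7900, 0.2100), p(Y) = (0.3300, 0.4700, 0.2000).
H(X|Y) = Σ p(Y) · H(X|Y=·).
  Y=1: p=0.3300, H(X|Y=1) = 0.5328
  Y=2: p=0.4700, H(X|Y=2) = 0.4889
  Y=3: p=0.2000, H(X|Y=3) = 0.9710
Weighted sum = 0.600 bits.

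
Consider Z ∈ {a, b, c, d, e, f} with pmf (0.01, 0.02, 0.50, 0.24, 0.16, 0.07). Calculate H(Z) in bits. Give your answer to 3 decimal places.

H(Z) = −Σ p·log₂ p.
  −(0.01)·log₂(0.01) = 0.0664
  −(0.02)·log₂(0.02) = 0.1129
  −(0.50)·log₂(0.50) = 0.5000
  −(0.24)·log₂(0.24) = 0.4941
  −(0.16)·log₂(0.16) = 0.4230
  −(0.07)·log₂(0.07) = 0.2686
Sum: 0.0664 + 0.1129 + 0.5000 + 0.4941 + 0.4230 + 0.2686 = 1.865 bits.

1.865 bits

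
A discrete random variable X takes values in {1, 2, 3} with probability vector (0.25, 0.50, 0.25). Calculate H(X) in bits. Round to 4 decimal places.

1.5000 bits

H(X) = −Σ p·log₂ p.
  −(0.25)·log₂(0.25) = 0.50000
  −(0.50)·log₂(0.50) = 0.50000
  −(0.25)·log₂(0.25) = 0.50000
Sum: 0.50000 + 0.50000 + 0.50000 = 1.5000 bits.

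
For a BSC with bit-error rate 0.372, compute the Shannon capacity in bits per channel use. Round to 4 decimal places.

Binary symmetric channel: C = 1 − h₂(ε) where h₂ is the binary entropy function.
h₂(0.372) = −0.372·log₂0.372 − 0.628·log₂0.628 = 0.9522.
C = 1 − 0.9522 = 0.0478 bits per channel use.

0.0478 bits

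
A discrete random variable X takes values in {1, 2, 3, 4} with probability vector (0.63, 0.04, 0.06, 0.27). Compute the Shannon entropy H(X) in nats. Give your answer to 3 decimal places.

H(X) = −Σ p·ln p.
  −(0.63)·ln(0.63) = 0.2911
  −(0.04)·ln(0.04) = 0.1288
  −(0.06)·ln(0.06) = 0.1688
  −(0.27)·ln(0.27) = 0.3535
Sum: 0.2911 + 0.1288 + 0.1688 + 0.3535 = 0.942 nats.

0.942 nats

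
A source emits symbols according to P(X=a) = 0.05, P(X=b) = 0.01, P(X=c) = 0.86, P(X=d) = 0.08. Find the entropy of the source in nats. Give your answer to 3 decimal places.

0.528 nats

H(X) = −Σ p·ln p.
  −(0.05)·ln(0.05) = 0.1498
  −(0.01)·ln(0.01) = 0.0461
  −(0.86)·ln(0.86) = 0.1297
  −(0.08)·ln(0.08) = 0.2021
Sum: 0.1498 + 0.0461 + 0.1297 + 0.2021 = 0.528 nats.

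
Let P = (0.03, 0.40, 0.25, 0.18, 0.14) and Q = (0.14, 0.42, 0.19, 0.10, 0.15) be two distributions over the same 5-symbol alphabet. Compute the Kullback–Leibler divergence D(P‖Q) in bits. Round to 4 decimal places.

0.1429 bits

D(P‖Q) = Σ p·log₂(p/q).
  0.03·log₂(0.03/0.14) = -0.06667
  0.40·log₂(0.40/0.42) = -0.02816
  0.25·log₂(0.25/0.19) = 0.09898
  0.18·log₂(0.18/0.10) = 0.15264
  0.14·log₂(0.14/0.15) = -0.01393
D(P‖Q) = 0.1429 bits.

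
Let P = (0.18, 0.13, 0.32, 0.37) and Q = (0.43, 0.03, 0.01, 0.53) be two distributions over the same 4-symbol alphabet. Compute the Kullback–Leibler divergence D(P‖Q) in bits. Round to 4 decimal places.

D(P‖Q) = Σ p·log₂(p/q).
  0.18·log₂(0.18/0.43) = -0.22614
  0.13·log₂(0.13/0.03) = 0.27501
  0.32·log₂(0.32/0.01) = 1.60000
  0.37·log₂(0.37/0.53) = -0.19183
D(P‖Q) = 1.4570 bits.

1.4570 bits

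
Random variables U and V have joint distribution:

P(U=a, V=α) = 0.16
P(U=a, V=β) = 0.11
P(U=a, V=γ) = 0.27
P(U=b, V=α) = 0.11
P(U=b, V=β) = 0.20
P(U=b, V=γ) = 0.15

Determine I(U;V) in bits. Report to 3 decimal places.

0.046 bits

Marginals: p(U) = (0.5400, 0.4600), p(V) = (0.2700, 0.3100, 0.4200).
I(U;V) = Σ p(x,y)·log₂[p(x,y)/(p(x)p(y))].
  (a,α): 0.16·log₂(1.0974) = 0.0215
  (a,β): 0.11·log₂(0.6571) = -0.0666
  (a,γ): 0.27·log₂(1.1905) = 0.0679
  (b,α): 0.11·log₂(0.8857) = -0.0193
  (b,β): 0.20·log₂(1.4025) = 0.0976
  (b,γ): 0.15·log₂(0.7764) = -0.0548
Sum = 0.046 bits.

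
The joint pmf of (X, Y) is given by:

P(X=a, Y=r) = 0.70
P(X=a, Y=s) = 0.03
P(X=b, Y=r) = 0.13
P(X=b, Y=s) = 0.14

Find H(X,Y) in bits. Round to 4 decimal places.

1.2917 bits

H(X,Y) = −Σ p(x,y)·log₂ p(x,y) over all 4 cells.
  cell (a,r): −0.70·log₂0.70 = 0.36020
  cell (a,s): −0.03·log₂0.03 = 0.15177
  cell (b,r): −0.13·log₂0.13 = 0.38264
  cell (b,s): −0.14·log₂0.14 = 0.39711
Sum = 1.2917 bits.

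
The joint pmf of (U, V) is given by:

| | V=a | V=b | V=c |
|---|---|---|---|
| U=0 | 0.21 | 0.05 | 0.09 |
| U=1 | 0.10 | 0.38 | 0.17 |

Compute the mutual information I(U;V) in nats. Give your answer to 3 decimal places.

0.130 nats

Marginals: p(U) = (0.3500, 0.6500), p(V) = (0.3100, 0.4300, 0.2600).
I(U;V) = Σ p(x,y)·ln[p(x,y)/(p(x)p(y))].
  (0,a): 0.21·ln(1.9355) = 0.1387
  (0,b): 0.05·ln(0.3322) = -0.0551
  (0,c): 0.09·ln(0.9890) = -0.0010
  (1,a): 0.10·ln(0.4963) = -0.0701
  (1,b): 0.38·ln(1.3596) = 0.1167
  (1,c): 0.17·ln(1.0059) = 0.0010
Sum = 0.130 nats.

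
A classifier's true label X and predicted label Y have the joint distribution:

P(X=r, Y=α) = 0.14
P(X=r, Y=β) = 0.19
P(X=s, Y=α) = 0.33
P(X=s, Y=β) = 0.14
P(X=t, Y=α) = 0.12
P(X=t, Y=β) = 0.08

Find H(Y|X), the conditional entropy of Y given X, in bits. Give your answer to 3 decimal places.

Chain rule: H(Y|X) = H(X,Y) − H(X).
Marginals: p(X) = (0.3300, 0.4700, 0.2000), p(Y) = (0.5900, 0.4100).
H(X,Y) = 2.4358 bits; H(X) = 1.5042 bits.
H(Y|X) = 2.4358 − 1.5042 = 0.932 bits.

0.932 bits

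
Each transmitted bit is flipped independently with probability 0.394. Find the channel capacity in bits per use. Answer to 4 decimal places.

0.0327 bits

Binary symmetric channel: C = 1 − h₂(ε) where h₂ is the binary entropy function.
h₂(0.394) = −0.394·log₂0.394 − 0.606·log₂0.606 = 0.9673.
C = 1 − 0.9673 = 0.0327 bits per channel use.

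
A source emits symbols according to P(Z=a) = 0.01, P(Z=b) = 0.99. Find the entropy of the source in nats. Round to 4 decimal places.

H(Z) = −Σ p·ln p.
  −(0.01)·ln(0.01) = 0.04605
  −(0.99)·ln(0.99) = 0.00995
Sum: 0.04605 + 0.00995 = 0.0560 nats.

0.0560 nats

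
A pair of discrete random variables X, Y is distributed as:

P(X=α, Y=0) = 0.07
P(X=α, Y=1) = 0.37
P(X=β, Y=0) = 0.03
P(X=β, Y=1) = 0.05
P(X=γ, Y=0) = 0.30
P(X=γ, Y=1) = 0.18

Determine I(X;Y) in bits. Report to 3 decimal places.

0.158 bits

Marginals: p(X) = (0.4400, 0.0800, 0.4800), p(Y) = (0.4000, 0.6000).
I(X;Y) = Σ p(x,y)·log₂[p(x,y)/(p(x)p(y))].
  (α,0): 0.07·log₂(0.3977) = -0.0931
  (α,1): 0.37·log₂(1.4015) = 0.1802
  (β,0): 0.03·log₂(0.9375) = -0.0028
  (β,1): 0.05·log₂(1.0417) = 0.0029
  (γ,0): 0.30·log₂(1.5625) = 0.1932
  (γ,1): 0.18·log₂(0.6250) = -0.1221
Sum = 0.158 bits.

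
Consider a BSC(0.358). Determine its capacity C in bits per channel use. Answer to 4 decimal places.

Binary symmetric channel: C = 1 − h₂(ε) where h₂ is the binary entropy function.
h₂(0.358) = −0.358·log₂0.358 − 0.642·log₂0.642 = 0.9410.
C = 1 − 0.9410 = 0.0590 bits per channel use.

0.0590 bits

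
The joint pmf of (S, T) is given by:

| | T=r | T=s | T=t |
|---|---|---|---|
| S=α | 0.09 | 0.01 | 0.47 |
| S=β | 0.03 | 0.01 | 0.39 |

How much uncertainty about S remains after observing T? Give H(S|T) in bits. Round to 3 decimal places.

0.972 bits

Chain rule: H(S|T) = H(S,T) − H(T).
Marginals: p(S) = (0.5700, 0.4300), p(T) = (0.1200, 0.0200, 0.8600).
H(S,T) = 1.6391 bits; H(T) = 0.6671 bits.
H(S|T) = 1.6391 − 0.6671 = 0.972 bits.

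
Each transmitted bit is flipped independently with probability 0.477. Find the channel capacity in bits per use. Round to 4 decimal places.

0.0015 bits

Binary symmetric channel: C = 1 − h₂(ε) where h₂ is the binary entropy function.
h₂(0.477) = −0.477·log₂0.477 − 0.523·log₂0.523 = 0.9985.
C = 1 − 0.9985 = 0.0015 bits per channel use.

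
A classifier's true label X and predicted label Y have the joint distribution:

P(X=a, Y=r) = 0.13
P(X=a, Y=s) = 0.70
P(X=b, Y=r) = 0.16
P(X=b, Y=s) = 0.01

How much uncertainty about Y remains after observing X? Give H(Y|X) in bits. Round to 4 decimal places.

0.5746 bits

Chain rule: H(Y|X) = H(X,Y) − H(X).
Marginals: p(X) = (0.8300, 0.1700), p(Y) = (0.2900, 0.7100).
H(X,Y) = 1.2323 bits; H(X) = 0.6577 bits.
H(Y|X) = 1.2323 − 0.6577 = 0.5746 bits.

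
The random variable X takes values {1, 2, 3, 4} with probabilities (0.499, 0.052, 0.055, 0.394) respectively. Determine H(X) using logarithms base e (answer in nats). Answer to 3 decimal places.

H(X) = −Σ p·ln p.
  −(0.499)·ln(0.499) = 0.3469
  −(0.052)·ln(0.052) = 0.1537
  −(0.055)·ln(0.055) = 0.1595
  −(0.394)·ln(0.394) = 0.3670
Sum: 0.3469 + 0.1537 + 0.1595 + 0.3670 = 1.027 nats.

1.027 nats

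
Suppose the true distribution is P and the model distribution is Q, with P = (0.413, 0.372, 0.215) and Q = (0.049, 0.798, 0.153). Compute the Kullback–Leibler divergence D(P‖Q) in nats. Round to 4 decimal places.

0.6696 nats

D(P‖Q) = Σ p·ln(p/q).
  0.413·ln(0.413/0.049) = 0.88036
  0.372·ln(0.372/0.798) = -0.28392
  0.215·ln(0.215/0.153) = 0.07314
D(P‖Q) = 0.6696 nats.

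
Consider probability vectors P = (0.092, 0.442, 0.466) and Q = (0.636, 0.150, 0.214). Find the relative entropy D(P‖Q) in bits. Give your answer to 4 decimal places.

0.9557 bits

D(P‖Q) = Σ p·log₂(p/q).
  0.092·log₂(0.092/0.636) = -0.25662
  0.442·log₂(0.442/0.150) = 0.68912
  0.466·log₂(0.466/0.214) = 0.52319
D(P‖Q) = 0.9557 bits.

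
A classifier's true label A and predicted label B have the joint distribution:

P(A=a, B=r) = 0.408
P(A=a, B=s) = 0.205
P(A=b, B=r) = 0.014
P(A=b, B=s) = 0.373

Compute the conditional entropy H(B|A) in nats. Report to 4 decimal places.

0.4509 nats

Marginals: p(A) = (0.6130, 0.3870), p(B) = (0.4220, 0.5780).
H(B|A) = Σ p(A) · H(B|A=·).
  A=a: p=0.6130, H(B|A=a) = 0.6373
  A=b: p=0.3870, H(B|A=b) = 0.1556
Weighted sum = 0.4509 nats.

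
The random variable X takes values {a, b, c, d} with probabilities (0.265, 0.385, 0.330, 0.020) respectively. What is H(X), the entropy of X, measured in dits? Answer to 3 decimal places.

0.505 dits

H(X) = −Σ p·log₁₀ p.
  −(0.265)·log₁₀(0.265) = 0.1528
  −(0.385)·log₁₀(0.385) = 0.1596
  −(0.330)·log₁₀(0.330) = 0.1589
  −(0.020)·log₁₀(0.020) = 0.0340
Sum: 0.1528 + 0.1596 + 0.1589 + 0.0340 = 0.505 dits.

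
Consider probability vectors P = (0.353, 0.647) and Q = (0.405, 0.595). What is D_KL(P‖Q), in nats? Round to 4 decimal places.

D(P‖Q) = Σ p·ln(p/q).
  0.353·ln(0.353/0.405) = -0.04851
  0.647·ln(0.647/0.595) = 0.05421
D(P‖Q) = 0.0057 nats.

0.0057 nats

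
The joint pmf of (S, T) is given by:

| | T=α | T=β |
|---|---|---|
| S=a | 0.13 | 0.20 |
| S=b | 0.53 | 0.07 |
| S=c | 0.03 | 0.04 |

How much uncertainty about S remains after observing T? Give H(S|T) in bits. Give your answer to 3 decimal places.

1.045 bits

Chain rule: H(S|T) = H(S,T) − H(T).
Marginals: p(S) = (0.3300, 0.6000, 0.0700), p(T) = (0.6900, 0.3100).
H(S,T) = 1.9386 bits; H(T) = 0.8932 bits.
H(S|T) = 1.9386 − 0.8932 = 1.045 bits.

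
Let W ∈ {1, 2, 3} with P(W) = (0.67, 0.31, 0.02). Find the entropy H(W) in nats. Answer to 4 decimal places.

H(W) = −Σ p·ln p.
  −(0.67)·ln(0.67) = 0.26832
  −(0.31)·ln(0.31) = 0.36307
  −(0.02)·ln(0.02) = 0.07824
Sum: 0.26832 + 0.36307 + 0.07824 = 0.7096 nats.

0.7096 nats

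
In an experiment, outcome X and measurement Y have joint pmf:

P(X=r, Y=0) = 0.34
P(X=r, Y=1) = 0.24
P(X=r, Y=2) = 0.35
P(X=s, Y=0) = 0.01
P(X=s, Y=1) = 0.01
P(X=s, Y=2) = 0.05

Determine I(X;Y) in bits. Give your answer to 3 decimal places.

Marginals: p(X) = (0.9300, 0.0700), p(Y) = (0.3500, 0.2500, 0.4000).
I(X;Y) = H(X) + H(Y) − H(X,Y).
H(X) = 0.3659, H(Y) = 1.5589, H(X,Y) = 1.9024.
I(X;Y) = 0.3659 + 1.5589 − 1.9024 = 0.022 bits.

0.022 bits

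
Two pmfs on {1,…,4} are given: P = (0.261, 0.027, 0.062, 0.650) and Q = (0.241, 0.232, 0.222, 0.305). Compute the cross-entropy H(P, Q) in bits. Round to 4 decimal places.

1.8409 bits

H(P,Q) = −Σ p·log₂ q.
  −0.261·log₂(0.241) = 0.53581
  −0.027·log₂(0.232) = 0.05691
  −0.062·log₂(0.222) = 0.13462
  −0.650·log₂(0.305) = 1.11353
H(P,Q) = 1.8409 bits.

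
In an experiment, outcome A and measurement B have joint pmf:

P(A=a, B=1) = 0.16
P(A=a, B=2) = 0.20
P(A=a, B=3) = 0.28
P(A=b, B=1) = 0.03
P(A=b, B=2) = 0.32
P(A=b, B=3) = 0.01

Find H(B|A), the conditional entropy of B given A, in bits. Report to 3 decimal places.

1.203 bits

Chain rule: H(B|A) = H(A,B) − H(A).
Marginals: p(A) = (0.6400, 0.3600), p(B) = (0.1900, 0.5200, 0.2900).
H(A,B) = 2.1459 bits; H(A) = 0.9427 bits.
H(B|A) = 2.1459 − 0.9427 = 1.203 bits.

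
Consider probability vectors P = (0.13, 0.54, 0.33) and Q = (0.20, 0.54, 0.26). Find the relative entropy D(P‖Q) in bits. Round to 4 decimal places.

0.0327 bits

D(P‖Q) = Σ p·log₂(p/q).
  0.13·log₂(0.13/0.20) = -0.08079
  0.54·log₂(0.54/0.54) = 0.00000
  0.33·log₂(0.33/0.26) = 0.11350
D(P‖Q) = 0.0327 bits.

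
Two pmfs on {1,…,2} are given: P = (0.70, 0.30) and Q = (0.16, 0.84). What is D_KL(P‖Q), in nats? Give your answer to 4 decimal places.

D(P‖Q) = Σ p·ln(p/q).
  0.70·ln(0.70/0.16) = 1.03313
  0.30·ln(0.30/0.84) = -0.30889
D(P‖Q) = 0.7242 nats.

0.7242 nats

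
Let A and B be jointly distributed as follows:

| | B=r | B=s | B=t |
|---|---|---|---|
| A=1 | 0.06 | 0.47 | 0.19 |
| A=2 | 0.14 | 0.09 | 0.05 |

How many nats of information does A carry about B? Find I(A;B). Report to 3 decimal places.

0.101 nats

Marginals: p(A) = (0.7200, 0.2800), p(B) = (0.2000, 0.5600, 0.2400).
I(A;B) = H(A) + H(B) − H(A,B).
H(A) = 0.5930, H(B) = 0.9891, H(A,B) = 1.4810.
I(A;B) = 0.5930 + 0.9891 − 1.4810 = 0.101 nats.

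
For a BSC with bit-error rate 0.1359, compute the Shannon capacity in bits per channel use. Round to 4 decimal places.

Binary symmetric channel: C = 1 − h₂(ε) where h₂ is the binary entropy function.
h₂(0.1359) = −0.1359·log₂0.1359 − 0.8641·log₂0.8641 = 0.5734.
C = 1 − 0.5734 = 0.4266 bits per channel use.

0.4266 bits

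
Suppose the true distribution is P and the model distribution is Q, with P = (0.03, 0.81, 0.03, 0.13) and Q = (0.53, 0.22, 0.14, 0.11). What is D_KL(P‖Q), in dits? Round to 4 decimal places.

D(P‖Q) = Σ p·log₁₀(p/q).
  0.03·log₁₀(0.03/0.53) = -0.03741
  0.81·log₁₀(0.81/0.22) = 0.45851
  0.03·log₁₀(0.03/0.14) = -0.02007
  0.13·log₁₀(0.13/0.11) = 0.00943
D(P‖Q) = 0.4105 dits.

0.4105 dits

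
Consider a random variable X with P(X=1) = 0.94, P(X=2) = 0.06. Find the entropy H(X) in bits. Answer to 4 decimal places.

0.3274 bits

H(X) = −Σ p·log₂ p.
  −(0.94)·log₂(0.94) = 0.08391
  −(0.06)·log₂(0.06) = 0.24353
Sum: 0.08391 + 0.24353 = 0.3274 bits.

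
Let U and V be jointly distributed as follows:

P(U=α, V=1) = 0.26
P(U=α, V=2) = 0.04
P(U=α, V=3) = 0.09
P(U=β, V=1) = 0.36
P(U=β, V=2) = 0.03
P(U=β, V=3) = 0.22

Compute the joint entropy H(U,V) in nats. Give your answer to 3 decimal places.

H(U,V) = −Σ p(x,y)·ln p(x,y) over all 6 cells.
  cell (α,1): −0.26·ln0.26 = 0.3502
  cell (α,2): −0.04·ln0.04 = 0.1288
  cell (α,3): −0.09·ln0.09 = 0.2167
  cell (β,1): −0.36·ln0.36 = 0.3678
  cell (β,2): −0.03·ln0.03 = 0.1052
  cell (β,3): −0.22·ln0.22 = 0.3331
Sum = 1.502 nats.

1.502 nats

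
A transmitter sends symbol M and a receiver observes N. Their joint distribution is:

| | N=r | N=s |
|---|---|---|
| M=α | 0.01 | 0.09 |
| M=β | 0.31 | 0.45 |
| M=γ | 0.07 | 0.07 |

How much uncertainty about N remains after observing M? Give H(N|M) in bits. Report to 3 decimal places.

0.928 bits

Marginals: p(M) = (0.1000, 0.7600, 0.1400), p(N) = (0.3900, 0.6100).
H(N|M) = Σ p(M) · H(N|M=·).
  M=α: p=0.1000, H(N|M=α) = 0.4690
  M=β: p=0.7600, H(N|M=β) = 0.9754
  M=γ: p=0.1400, H(N|M=γ) = 1.0000
Weighted sum = 0.928 bits.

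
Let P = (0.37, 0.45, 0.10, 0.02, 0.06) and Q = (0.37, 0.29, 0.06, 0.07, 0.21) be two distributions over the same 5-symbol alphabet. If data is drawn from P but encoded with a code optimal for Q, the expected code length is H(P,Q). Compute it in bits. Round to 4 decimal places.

1.9521 bits

H(P,Q) = −Σ p·log₂ q.
  −0.37·log₂(0.37) = 0.53073
  −0.45·log₂(0.29) = 0.80364
  −0.10·log₂(0.06) = 0.40589
  −0.02·log₂(0.07) = 0.07673
  −0.06·log₂(0.21) = 0.13509
H(P,Q) = 1.9521 bits.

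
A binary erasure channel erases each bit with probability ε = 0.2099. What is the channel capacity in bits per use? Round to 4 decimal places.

0.7901 bits

Binary erasure channel: capacity C = 1 − ε.
C = 1 − 0.2099 = 0.7901 bits per channel use.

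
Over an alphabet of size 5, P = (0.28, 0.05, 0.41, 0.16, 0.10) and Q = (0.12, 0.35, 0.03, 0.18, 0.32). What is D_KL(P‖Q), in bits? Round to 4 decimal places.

D(P‖Q) = Σ p·log₂(p/q).
  0.28·log₂(0.28/0.12) = 0.34227
  0.05·log₂(0.05/0.35) = -0.14037
  0.41·log₂(0.41/0.03) = 1.54676
  0.16·log₂(0.16/0.18) = -0.02719
  0.10·log₂(0.10/0.32) = -0.16781
D(P‖Q) = 1.5537 bits.

1.5537 bits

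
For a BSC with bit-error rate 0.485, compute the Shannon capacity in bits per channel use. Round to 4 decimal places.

Binary symmetric channel: C = 1 − h₂(ε) where h₂ is the binary entropy function.
h₂(0.485) = −0.485·log₂0.485 − 0.515·log₂0.515 = 0.9994.
C = 1 − 0.9994 = 0.0006 bits per channel use.

0.0006 bits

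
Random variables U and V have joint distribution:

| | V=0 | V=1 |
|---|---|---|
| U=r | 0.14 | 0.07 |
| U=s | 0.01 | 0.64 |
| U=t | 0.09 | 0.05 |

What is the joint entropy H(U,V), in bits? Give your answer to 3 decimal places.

H(U,V) = −Σ p(x,y)·log₂ p(x,y) over all 6 cells.
  cell (r,0): −0.14·log₂0.14 = 0.3971
  cell (r,1): −0.07·log₂0.07 = 0.2686
  cell (s,0): −0.01·log₂0.01 = 0.0664
  cell (s,1): −0.64·log₂0.64 = 0.4121
  cell (t,0): −0.09·log₂0.09 = 0.3127
  cell (t,1): −0.05·log₂0.05 = 0.2161
Sum = 1.673 bits.

1.673 bits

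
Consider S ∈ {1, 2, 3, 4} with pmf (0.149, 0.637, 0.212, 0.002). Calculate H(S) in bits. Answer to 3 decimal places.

H(S) = −Σ p·log₂ p.
  −(0.149)·log₂(0.149) = 0.4092
  −(0.637)·log₂(0.637) = 0.4145
  −(0.212)·log₂(0.212) = 0.4744
  −(0.002)·log₂(0.002) = 0.0179
Sum: 0.4092 + 0.4145 + 0.4744 + 0.0179 = 1.316 bits.

1.316 bits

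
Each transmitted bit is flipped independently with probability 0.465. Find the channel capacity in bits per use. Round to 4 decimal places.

Binary symmetric channel: C = 1 − h₂(ε) where h₂ is the binary entropy function.
h₂(0.465) = −0.465·log₂0.465 − 0.535·log₂0.535 = 0.9965.
C = 1 − 0.9965 = 0.0035 bits per channel use.

0.0035 bits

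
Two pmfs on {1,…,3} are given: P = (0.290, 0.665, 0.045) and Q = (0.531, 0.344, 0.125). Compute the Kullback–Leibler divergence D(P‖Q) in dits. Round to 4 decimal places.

0.0942 dits

D(P‖Q) = Σ p·log₁₀(p/q).
  0.290·log₁₀(0.290/0.531) = -0.07618
  0.665·log₁₀(0.665/0.344) = 0.19037
  0.045·log₁₀(0.045/0.125) = -0.01997
D(P‖Q) = 0.0942 dits.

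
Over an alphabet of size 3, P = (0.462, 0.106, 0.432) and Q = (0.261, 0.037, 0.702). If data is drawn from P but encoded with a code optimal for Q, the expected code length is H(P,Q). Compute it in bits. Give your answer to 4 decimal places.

1.6200 bits

H(P,Q) = −Σ p·log₂ q.
  −0.462·log₂(0.261) = 0.89530
  −0.106·log₂(0.037) = 0.50417
  −0.432·log₂(0.702) = 0.22052
H(P,Q) = 1.6200 bits.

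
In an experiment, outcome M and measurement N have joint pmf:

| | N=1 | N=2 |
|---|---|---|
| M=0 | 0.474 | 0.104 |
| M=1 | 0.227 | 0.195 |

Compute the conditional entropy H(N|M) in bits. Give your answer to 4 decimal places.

0.8132 bits

Marginals: p(M) = (0.5780, 0.4220), p(N) = (0.7010, 0.2990).
H(N|M) = Σ p(M) · H(N|M=·).
  M=0: p=0.5780, H(N|M=0) = 0.6799
  M=1: p=0.4220, H(N|M=1) = 0.9958
Weighted sum = 0.8132 bits.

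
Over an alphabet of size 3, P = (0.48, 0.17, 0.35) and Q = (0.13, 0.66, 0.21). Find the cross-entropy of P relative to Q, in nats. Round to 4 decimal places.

1.5962 nats

H(P,Q) = −Σ p·ln q.
  −0.48·ln(0.13) = 0.97931
  −0.17·ln(0.66) = 0.07064
  −0.35·ln(0.21) = 0.54623
H(P,Q) = 1.5962 nats.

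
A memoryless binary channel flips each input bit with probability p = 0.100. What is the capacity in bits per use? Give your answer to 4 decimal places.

Binary symmetric channel: C = 1 − h₂(ε) where h₂ is the binary entropy function.
h₂(0.100) = −0.100·log₂0.100 − 0.900·log₂0.900 = 0.4690.
C = 1 − 0.4690 = 0.5310 bits per channel use.

0.5310 bits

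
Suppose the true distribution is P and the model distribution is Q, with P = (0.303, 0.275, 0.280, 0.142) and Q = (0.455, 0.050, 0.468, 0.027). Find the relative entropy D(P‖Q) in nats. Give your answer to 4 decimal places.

0.4375 nats

D(P‖Q) = Σ p·ln(p/q).
  0.303·ln(0.303/0.455) = -0.12319
  0.275·ln(0.275/0.050) = 0.46881
  0.280·ln(0.280/0.468) = -0.14383
  0.142·ln(0.142/0.027) = 0.23572
D(P‖Q) = 0.4375 nats.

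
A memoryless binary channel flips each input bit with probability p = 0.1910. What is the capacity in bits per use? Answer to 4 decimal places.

Binary symmetric channel: C = 1 − h₂(ε) where h₂ is the binary entropy function.
h₂(0.1910) = −0.1910·log₂0.1910 − 0.8090·log₂0.8090 = 0.7036.
C = 1 − 0.7036 = 0.2964 bits per channel use.

0.2964 bits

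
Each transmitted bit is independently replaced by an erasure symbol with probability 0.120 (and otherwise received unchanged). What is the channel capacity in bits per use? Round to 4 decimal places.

0.8800 bits

Binary erasure channel: capacity C = 1 − ε.
C = 1 − 0.120 = 0.8800 bits per channel use.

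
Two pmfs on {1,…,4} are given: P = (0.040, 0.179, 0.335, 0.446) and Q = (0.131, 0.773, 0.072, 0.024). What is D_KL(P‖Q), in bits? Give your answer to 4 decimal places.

2.1771 bits

D(P‖Q) = Σ p·log₂(p/q).
  0.040·log₂(0.040/0.131) = -0.06846
  0.179·log₂(0.179/0.773) = -0.37778
  0.335·log₂(0.335/0.072) = 0.74306
  0.446·log₂(0.446/0.024) = 1.88031
D(P‖Q) = 2.1771 bits.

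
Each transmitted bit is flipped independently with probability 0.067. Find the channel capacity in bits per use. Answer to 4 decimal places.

Binary symmetric channel: C = 1 − h₂(ε) where h₂ is the binary entropy function.
h₂(0.067) = −0.067·log₂0.067 − 0.933·log₂0.933 = 0.3546.
C = 1 − 0.3546 = 0.6454 bits per channel use.

0.6454 bits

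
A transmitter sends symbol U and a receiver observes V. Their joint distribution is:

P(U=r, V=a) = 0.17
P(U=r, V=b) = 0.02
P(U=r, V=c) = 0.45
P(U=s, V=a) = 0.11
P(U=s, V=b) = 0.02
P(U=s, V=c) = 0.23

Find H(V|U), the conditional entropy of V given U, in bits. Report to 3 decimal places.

1.074 bits

Chain rule: H(V|U) = H(U,V) − H(U).
Marginals: p(U) = (0.6400, 0.3600), p(V) = (0.2800, 0.0400, 0.6800).
H(U,V) = 2.0167 bits; H(U) = 0.9427 bits.
H(V|U) = 2.0167 − 0.9427 = 1.074 bits.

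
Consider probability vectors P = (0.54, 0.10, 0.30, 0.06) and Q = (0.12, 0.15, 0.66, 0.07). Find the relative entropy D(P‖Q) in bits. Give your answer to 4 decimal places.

D(P‖Q) = Σ p·log₂(p/q).
  0.54·log₂(0.54/0.12) = 1.17176
  0.10·log₂(0.10/0.15) = -0.05850
  0.30·log₂(0.30/0.66) = -0.34125
  0.06·log₂(0.06/0.07) = -0.01334
D(P‖Q) = 0.7587 bits.

0.7587 bits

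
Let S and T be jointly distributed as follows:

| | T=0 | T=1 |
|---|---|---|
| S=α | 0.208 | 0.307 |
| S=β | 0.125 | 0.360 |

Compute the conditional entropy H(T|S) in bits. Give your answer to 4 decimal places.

0.9005 bits

Marginals: p(S) = (0.5150, 0.4850), p(T) = (0.3330, 0.6670).
H(T|S) = Σ p(S) · H(T|S=·).
  S=α: p=0.5150, H(T|S=α) = 0.9732
  S=β: p=0.4850, H(T|S=β) = 0.8233
Weighted sum = 0.9005 bits.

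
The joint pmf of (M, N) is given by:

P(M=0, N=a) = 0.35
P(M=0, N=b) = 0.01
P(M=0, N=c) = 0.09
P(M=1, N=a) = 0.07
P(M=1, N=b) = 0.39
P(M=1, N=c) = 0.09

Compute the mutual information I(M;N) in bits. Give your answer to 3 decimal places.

0.472 bits

Marginals: p(M) = (0.4500, 0.5500), p(N) = (0.4200, 0.4000, 0.1800).
I(M;N) = Σ p(x,y)·log₂[p(x,y)/(p(x)p(y))].
  (0,a): 0.35·log₂(1.8519) = 0.3111
  (0,b): 0.01·log₂(0.0556) = -0.0417
  (0,c): 0.09·log₂(1.1111) = 0.0137
  (1,a): 0.07·log₂(0.3030) = -0.1206
  (1,b): 0.39·log₂(1.7727) = 0.3221
  (1,c): 0.09·log₂(0.9091) = -0.0124
Sum = 0.472 bits.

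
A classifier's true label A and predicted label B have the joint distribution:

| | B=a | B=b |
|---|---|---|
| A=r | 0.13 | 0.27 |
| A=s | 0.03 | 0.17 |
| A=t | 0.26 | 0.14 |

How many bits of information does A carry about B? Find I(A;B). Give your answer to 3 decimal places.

0.122 bits

Marginals: p(A) = (0.4000, 0.2000, 0.4000), p(B) = (0.4200, 0.5800).
I(A;B) = Σ p(x,y)·log₂[p(x,y)/(p(x)p(y))].
  (r,a): 0.13·log₂(0.7738) = -0.0481
  (r,b): 0.27·log₂(1.1638) = 0.0591
  (s,a): 0.03·log₂(0.3571) = -0.0446
  (s,b): 0.17·log₂(1.4655) = 0.0937
  (t,a): 0.26·log₂(1.5476) = 0.1638
  (t,b): 0.14·log₂(0.6034) = -0.1020
Sum = 0.122 bits.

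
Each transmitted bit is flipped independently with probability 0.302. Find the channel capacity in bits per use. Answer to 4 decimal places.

Binary symmetric channel: C = 1 − h₂(ε) where h₂ is the binary entropy function.
h₂(0.302) = −0.302·log₂0.302 − 0.698·log₂0.698 = 0.8837.
C = 1 − 0.8837 = 0.1163 bits per channel use.

0.1163 bits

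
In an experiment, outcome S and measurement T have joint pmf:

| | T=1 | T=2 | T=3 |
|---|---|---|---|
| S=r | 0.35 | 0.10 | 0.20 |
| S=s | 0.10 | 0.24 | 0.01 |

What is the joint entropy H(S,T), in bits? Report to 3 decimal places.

2.219 bits

H(S,T) = −Σ p(x,y)·log₂ p(x,y) over all 6 cells.
  cell (r,1): −0.35·log₂0.35 = 0.5301
  cell (r,2): −0.10·log₂0.10 = 0.3322
  cell (r,3): −0.20·log₂0.20 = 0.4644
  cell (s,1): −0.10·log₂0.10 = 0.3322
  cell (s,2): −0.24·log₂0.24 = 0.4941
  cell (s,3): −0.01·log₂0.01 = 0.0664
Sum = 2.219 bits.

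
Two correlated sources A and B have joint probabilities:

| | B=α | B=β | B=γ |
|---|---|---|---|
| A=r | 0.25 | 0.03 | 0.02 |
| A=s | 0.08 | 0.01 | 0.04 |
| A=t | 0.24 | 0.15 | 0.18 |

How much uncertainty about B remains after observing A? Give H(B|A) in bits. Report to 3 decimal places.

1.292 bits

Chain rule: H(B|A) = H(A,B) − H(A).
Marginals: p(A) = (0.3000, 0.1300, 0.5700), p(B) = (0.5700, 0.1900, 0.2400).
H(A,B) = 2.6583 bits; H(A) = 1.3660 bits.
H(B|A) = 2.6583 − 1.3660 = 1.292 bits.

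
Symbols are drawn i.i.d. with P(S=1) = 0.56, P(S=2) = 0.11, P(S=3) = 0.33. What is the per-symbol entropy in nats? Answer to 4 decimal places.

0.9334 nats

H(S) = −Σ p·ln p.
  −(0.56)·ln(0.56) = 0.32470
  −(0.11)·ln(0.11) = 0.24280
  −(0.33)·ln(0.33) = 0.36586
Sum: 0.32470 + 0.24280 + 0.36586 = 0.9334 nats.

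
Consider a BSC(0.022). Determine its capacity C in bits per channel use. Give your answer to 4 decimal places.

0.8475 bits

Binary symmetric channel: C = 1 − h₂(ε) where h₂ is the binary entropy function.
h₂(0.022) = −0.022·log₂0.022 − 0.978·log₂0.978 = 0.1525.
C = 1 − 0.1525 = 0.8475 bits per channel use.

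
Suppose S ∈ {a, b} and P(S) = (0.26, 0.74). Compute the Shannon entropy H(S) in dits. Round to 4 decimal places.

0.2489 dits

H(S) = −Σ p·log₁₀ p.
  −(0.26)·log₁₀(0.26) = 0.15211
  −(0.74)·log₁₀(0.74) = 0.09677
Sum: 0.15211 + 0.09677 = 0.2489 dits.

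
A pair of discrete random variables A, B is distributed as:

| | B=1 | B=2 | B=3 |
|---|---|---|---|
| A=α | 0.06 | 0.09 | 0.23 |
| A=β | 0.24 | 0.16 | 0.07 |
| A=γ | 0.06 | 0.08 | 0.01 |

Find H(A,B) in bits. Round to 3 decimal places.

2.831 bits

H(A,B) = −Σ p(x,y)·log₂ p(x,y) over all 9 cells.
  cell (α,1): −0.06·log₂0.06 = 0.2435
  cell (α,2): −0.09·log₂0.09 = 0.3127
  cell (α,3): −0.23·log₂0.23 = 0.4877
  cell (β,1): −0.24·log₂0.24 = 0.4941
  cell (β,2): −0.16·log₂0.16 = 0.4230
  cell (β,3): −0.07·log₂0.07 = 0.2686
  cell (γ,1): −0.06·log₂0.06 = 0.2435
  cell (γ,2): −0.08·log₂0.08 = 0.2915
  cell (γ,3): −0.01·log₂0.01 = 0.0664
Sum = 2.831 bits.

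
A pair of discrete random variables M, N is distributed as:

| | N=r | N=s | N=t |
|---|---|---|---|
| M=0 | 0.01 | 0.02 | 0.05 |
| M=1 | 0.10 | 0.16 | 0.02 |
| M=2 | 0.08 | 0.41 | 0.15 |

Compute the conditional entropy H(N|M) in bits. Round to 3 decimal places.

1.275 bits

Chain rule: H(N|M) = H(M,N) − H(M).
Marginals: p(M) = (0.0800, 0.2800, 0.6400), p(N) = (0.1900, 0.5900, 0.2200).
H(M,N) = 2.4929 bits; H(M) = 1.2178 bits.
H(N|M) = 2.4929 − 1.2178 = 1.275 bits.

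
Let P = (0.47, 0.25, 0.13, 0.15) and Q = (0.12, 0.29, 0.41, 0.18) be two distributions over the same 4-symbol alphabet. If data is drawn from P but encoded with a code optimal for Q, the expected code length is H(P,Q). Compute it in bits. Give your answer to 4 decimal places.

H(P,Q) = −Σ p·log₂ q.
  −0.47·log₂(0.12) = 1.43768
  −0.25·log₂(0.29) = 0.44647
  −0.13·log₂(0.41) = 0.16722
  −0.15·log₂(0.18) = 0.37109
H(P,Q) = 2.4225 bits.

2.4225 bits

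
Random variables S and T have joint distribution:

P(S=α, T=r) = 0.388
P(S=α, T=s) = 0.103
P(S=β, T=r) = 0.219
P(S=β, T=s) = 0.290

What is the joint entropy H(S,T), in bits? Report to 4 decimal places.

1.8655 bits

H(S,T) = −Σ p(x,y)·log₂ p(x,y) over all 4 cells.
  cell (α,r): −0.388·log₂0.388 = 0.52996
  cell (α,s): −0.103·log₂0.103 = 0.33777
  cell (β,r): −0.219·log₂0.219 = 0.47983
  cell (β,s): −0.290·log₂0.290 = 0.51790
Sum = 1.8655 bits.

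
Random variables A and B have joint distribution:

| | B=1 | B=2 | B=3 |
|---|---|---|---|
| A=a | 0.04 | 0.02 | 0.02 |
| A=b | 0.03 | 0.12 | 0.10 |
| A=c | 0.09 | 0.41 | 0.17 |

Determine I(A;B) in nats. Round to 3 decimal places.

0.039 nats

Marginals: p(A) = (0.0800, 0.2500, 0.6700), p(B) = (0.1600, 0.5500, 0.2900).
I(A;B) = H(A) + H(B) − H(A,B).
H(A) = 0.8170, H(B) = 0.9810, H(A,B) = 1.7586.
I(A;B) = 0.8170 + 0.9810 − 1.7586 = 0.039 nats.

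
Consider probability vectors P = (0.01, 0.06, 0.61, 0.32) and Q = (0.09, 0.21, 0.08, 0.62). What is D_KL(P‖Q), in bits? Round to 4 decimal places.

1.3423 bits

D(P‖Q) = Σ p·log₂(p/q).
  0.01·log₂(0.01/0.09) = -0.03170
  0.06·log₂(0.06/0.21) = -0.10844
  0.61·log₂(0.61/0.08) = 1.78775
  0.32·log₂(0.32/0.62) = -0.30534
D(P‖Q) = 1.3423 bits.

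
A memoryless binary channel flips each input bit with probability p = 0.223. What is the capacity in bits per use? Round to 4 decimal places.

0.2344 bits

Binary symmetric channel: C = 1 − h₂(ε) where h₂ is the binary entropy function.
h₂(0.223) = −0.223·log₂0.223 − 0.777·log₂0.777 = 0.7656.
C = 1 − 0.7656 = 0.2344 bits per channel use.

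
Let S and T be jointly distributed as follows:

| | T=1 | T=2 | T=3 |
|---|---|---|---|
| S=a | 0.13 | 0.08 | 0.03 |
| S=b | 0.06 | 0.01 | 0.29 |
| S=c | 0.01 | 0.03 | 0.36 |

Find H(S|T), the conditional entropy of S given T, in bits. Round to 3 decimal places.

Chain rule: H(S|T) = H(S,T) − H(T).
Marginals: p(S) = (0.2400, 0.3600, 0.4000), p(T) = (0.2000, 0.1200, 0.6800).
H(S,T) = 2.4026 bits; H(T) = 1.2098 bits.
H(S|T) = 2.4026 − 1.2098 = 1.193 bits.

1.193 bits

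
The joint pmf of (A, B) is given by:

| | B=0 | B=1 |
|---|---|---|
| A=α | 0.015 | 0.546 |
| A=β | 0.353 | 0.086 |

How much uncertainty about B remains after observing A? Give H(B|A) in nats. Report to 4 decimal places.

Chain rule: H(B|A) = H(A,B) − H(A).
Marginals: p(A) = (0.5610, 0.4390), p(B) = (0.3680, 0.6320).
H(A,B) = 0.9720 nats; H(A) = 0.6857 nats.
H(B|A) = 0.9720 − 0.6857 = 0.2863 nats.

0.2863 nats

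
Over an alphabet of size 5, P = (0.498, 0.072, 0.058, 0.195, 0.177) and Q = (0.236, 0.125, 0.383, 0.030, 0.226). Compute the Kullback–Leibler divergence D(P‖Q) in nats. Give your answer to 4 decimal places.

0.5444 nats

D(P‖Q) = Σ p·ln(p/q).
  0.498·ln(0.498/0.236) = 0.37189
  0.072·ln(0.072/0.125) = -0.03972
  0.058·ln(0.058/0.383) = -0.10948
  0.195·ln(0.195/0.030) = 0.36500
  0.177·ln(0.177/0.226) = -0.04326
D(P‖Q) = 0.5444 nats.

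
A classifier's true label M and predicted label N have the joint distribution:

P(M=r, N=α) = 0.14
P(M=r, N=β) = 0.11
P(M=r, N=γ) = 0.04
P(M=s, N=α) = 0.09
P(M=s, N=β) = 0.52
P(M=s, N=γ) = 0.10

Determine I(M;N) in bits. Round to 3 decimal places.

Marginals: p(M) = (0.2900, 0.7100), p(N) = (0.2300, 0.6300, 0.1400).
I(M;N) = H(M) + H(N) − H(M,N).
H(M) = 0.8687, H(N) = 1.3047, H(M,N) = 2.0686.
I(M;N) = 0.8687 + 1.3047 − 2.0686 = 0.105 bits.

0.105 bits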